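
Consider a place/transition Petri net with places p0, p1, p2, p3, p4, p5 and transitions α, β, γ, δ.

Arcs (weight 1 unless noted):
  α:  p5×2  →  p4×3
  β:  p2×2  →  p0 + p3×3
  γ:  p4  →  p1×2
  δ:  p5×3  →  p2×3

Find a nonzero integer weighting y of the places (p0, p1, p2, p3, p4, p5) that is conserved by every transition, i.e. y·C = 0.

Incidence matrix C (rows=places, cols=transitions):
        α    β    γ    δ
   p0   0    1    0    0
   p1   0    0    2    0
   p2   0   -2    0    3
   p3   0    3    0    0
   p4   3    0   -1    0
   p5  -2    0    0   -3

Candidate y = [3, 0, 0, -1, 0, 0]; check y·C column-wise:
  col α: 3·0 + -1·0 + 0·3 + 0·-2 = 0
  col β: 3·1 + 0·-2 + -1·3 = 0
  col γ: 3·0 + 0·2 + -1·0 + 0·-1 = 0
  col δ: 3·0 + 0·3 + -1·0 + 0·-3 = 0

y = (p0:3, p1:0, p2:0, p3:-1, p4:0, p5:0)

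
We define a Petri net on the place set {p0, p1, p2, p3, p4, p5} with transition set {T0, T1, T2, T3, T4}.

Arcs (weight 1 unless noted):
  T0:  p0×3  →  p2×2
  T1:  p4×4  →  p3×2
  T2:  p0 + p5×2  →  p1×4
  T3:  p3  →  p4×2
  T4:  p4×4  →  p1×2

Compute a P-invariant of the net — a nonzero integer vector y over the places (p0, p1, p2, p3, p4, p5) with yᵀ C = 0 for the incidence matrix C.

Incidence matrix C (rows=places, cols=transitions):
       T0   T1   T2   T3   T4
   p0  -3    0   -1    0    0
   p1   0    0    4    0    2
   p2   2    0    0    0    0
   p3   0    2    0   -1    0
   p4   0   -4    0    2   -4
   p5   0    0   -2    0    0

Candidate y = [8, 2, 12, 2, 1, 0]; check y·C column-wise:
  col T0: 8·-3 + 2·0 + 12·2 + 2·0 + 1·0 = 0
  col T1: 8·0 + 2·0 + 12·0 + 2·2 + 1·-4 = 0
  col T2: 8·-1 + 2·4 + 12·0 + 2·0 + 1·0 + 0·-2 = 0
  col T3: 8·0 + 2·0 + 12·0 + 2·-1 + 1·2 = 0
  col T4: 8·0 + 2·2 + 12·0 + 2·0 + 1·-4 = 0

y = (p0:8, p1:2, p2:12, p3:2, p4:1, p5:0)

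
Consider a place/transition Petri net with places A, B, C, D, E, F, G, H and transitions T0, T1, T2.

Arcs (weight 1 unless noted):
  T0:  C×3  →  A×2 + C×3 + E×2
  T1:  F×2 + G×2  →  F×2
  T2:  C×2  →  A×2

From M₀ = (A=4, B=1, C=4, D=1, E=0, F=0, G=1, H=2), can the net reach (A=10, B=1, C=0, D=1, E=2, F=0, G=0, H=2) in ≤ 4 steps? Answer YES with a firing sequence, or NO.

depth 0: 1 marking
depth 1: 3 markings reached so far
depth 2: 6 markings reached so far
depth 3: 9 markings reached so far
depth 4: 12 markings reached so far
target is not among the 12 markings reachable within 4 steps

NO — not reachable within 4 firings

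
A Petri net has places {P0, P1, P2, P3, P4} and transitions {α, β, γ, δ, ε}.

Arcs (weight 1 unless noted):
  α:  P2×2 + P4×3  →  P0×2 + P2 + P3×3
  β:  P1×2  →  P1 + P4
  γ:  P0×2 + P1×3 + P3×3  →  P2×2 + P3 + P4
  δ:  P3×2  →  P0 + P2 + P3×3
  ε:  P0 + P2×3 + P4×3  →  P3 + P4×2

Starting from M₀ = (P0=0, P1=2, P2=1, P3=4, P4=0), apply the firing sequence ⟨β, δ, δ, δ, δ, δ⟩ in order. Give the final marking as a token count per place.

(P0=5, P1=1, P2=6, P3=9, P4=1)

step 1: fire β:  (P0=0, P1=2, P2=1, P3=4, P4=0) → (P0=0, P1=1, P2=1, P3=4, P4=1)
step 2: fire δ:  (P0=0, P1=1, P2=1, P3=4, P4=1) → (P0=1, P1=1, P2=2, P3=5, P4=1)
step 3: fire δ:  (P0=1, P1=1, P2=2, P3=5, P4=1) → (P0=2, P1=1, P2=3, P3=6, P4=1)
step 4: fire δ:  (P0=2, P1=1, P2=3, P3=6, P4=1) → (P0=3, P1=1, P2=4, P3=7, P4=1)
step 5: fire δ:  (P0=3, P1=1, P2=4, P3=7, P4=1) → (P0=4, P1=1, P2=5, P3=8, P4=1)
step 6: fire δ:  (P0=4, P1=1, P2=5, P3=8, P4=1) → (P0=5, P1=1, P2=6, P3=9, P4=1)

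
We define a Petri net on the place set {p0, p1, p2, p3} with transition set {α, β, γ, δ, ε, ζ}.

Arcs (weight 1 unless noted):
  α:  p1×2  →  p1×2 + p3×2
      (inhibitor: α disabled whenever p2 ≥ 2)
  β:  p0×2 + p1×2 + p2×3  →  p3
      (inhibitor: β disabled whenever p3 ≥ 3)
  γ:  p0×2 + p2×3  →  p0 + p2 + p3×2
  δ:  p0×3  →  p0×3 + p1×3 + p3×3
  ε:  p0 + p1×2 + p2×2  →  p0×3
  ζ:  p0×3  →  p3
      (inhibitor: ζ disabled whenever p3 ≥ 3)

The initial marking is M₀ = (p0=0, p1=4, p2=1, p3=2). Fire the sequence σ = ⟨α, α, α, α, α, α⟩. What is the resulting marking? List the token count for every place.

step 1: fire α:  (p0=0, p1=4, p2=1, p3=2) → (p0=0, p1=4, p2=1, p3=4)
step 2: fire α:  (p0=0, p1=4, p2=1, p3=4) → (p0=0, p1=4, p2=1, p3=6)
step 3: fire α:  (p0=0, p1=4, p2=1, p3=6) → (p0=0, p1=4, p2=1, p3=8)
step 4: fire α:  (p0=0, p1=4, p2=1, p3=8) → (p0=0, p1=4, p2=1, p3=10)
step 5: fire α:  (p0=0, p1=4, p2=1, p3=10) → (p0=0, p1=4, p2=1, p3=12)
step 6: fire α:  (p0=0, p1=4, p2=1, p3=12) → (p0=0, p1=4, p2=1, p3=14)

(p0=0, p1=4, p2=1, p3=14)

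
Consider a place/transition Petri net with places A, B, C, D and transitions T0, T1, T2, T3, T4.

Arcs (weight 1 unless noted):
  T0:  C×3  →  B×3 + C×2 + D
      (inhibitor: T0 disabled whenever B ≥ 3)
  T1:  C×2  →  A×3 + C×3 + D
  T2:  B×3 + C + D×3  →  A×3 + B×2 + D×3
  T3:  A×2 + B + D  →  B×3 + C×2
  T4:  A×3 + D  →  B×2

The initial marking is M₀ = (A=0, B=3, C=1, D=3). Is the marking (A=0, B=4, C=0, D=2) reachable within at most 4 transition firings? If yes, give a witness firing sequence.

YES — reachable via ⟨T2, T4⟩ (2 firings)

step 1: fire T2:  (A=0, B=3, C=1, D=3) → (A=3, B=2, C=0, D=3)
step 2: fire T4:  (A=3, B=2, C=0, D=3) → (A=0, B=4, C=0, D=2)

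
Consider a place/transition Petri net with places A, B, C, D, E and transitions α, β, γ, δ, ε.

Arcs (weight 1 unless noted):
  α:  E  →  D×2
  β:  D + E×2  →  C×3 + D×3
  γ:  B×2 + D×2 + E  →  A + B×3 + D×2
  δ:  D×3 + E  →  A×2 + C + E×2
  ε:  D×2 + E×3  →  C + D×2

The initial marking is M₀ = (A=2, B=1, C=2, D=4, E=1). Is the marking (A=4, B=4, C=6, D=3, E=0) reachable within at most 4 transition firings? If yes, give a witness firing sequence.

depth 0: 1 marking
depth 1: 3 markings reached so far
depth 2: 5 markings reached so far
depth 3: 7 markings reached so far
depth 4: 8 markings reached so far
target is not among the 8 markings reachable within 4 steps

NO — not reachable within 4 firings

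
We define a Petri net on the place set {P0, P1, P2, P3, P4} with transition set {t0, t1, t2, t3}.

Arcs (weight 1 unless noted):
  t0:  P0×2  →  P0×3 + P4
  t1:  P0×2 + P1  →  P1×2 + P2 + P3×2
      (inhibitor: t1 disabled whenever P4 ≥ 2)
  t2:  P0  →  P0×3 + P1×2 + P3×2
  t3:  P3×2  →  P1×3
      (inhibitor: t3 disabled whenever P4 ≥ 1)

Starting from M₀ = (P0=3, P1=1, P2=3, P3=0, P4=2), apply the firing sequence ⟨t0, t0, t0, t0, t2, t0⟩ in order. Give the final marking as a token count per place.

step 1: fire t0:  (P0=3, P1=1, P2=3, P3=0, P4=2) → (P0=4, P1=1, P2=3, P3=0, P4=3)
step 2: fire t0:  (P0=4, P1=1, P2=3, P3=0, P4=3) → (P0=5, P1=1, P2=3, P3=0, P4=4)
step 3: fire t0:  (P0=5, P1=1, P2=3, P3=0, P4=4) → (P0=6, P1=1, P2=3, P3=0, P4=5)
step 4: fire t0:  (P0=6, P1=1, P2=3, P3=0, P4=5) → (P0=7, P1=1, P2=3, P3=0, P4=6)
step 5: fire t2:  (P0=7, P1=1, P2=3, P3=0, P4=6) → (P0=9, P1=3, P2=3, P3=2, P4=6)
step 6: fire t0:  (P0=9, P1=3, P2=3, P3=2, P4=6) → (P0=10, P1=3, P2=3, P3=2, P4=7)

(P0=10, P1=3, P2=3, P3=2, P4=7)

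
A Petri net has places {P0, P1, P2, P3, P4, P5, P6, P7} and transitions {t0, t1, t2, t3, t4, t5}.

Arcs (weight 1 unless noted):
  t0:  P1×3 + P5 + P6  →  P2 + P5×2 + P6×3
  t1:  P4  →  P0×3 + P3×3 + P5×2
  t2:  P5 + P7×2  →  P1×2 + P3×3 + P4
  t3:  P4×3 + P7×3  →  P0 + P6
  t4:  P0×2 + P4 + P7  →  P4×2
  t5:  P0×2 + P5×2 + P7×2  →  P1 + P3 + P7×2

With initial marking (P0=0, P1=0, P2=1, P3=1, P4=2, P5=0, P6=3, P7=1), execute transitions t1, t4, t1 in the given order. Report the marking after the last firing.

step 1: fire t1:  (P0=0, P1=0, P2=1, P3=1, P4=2, P5=0, P6=3, P7=1) → (P0=3, P1=0, P2=1, P3=4, P4=1, P5=2, P6=3, P7=1)
step 2: fire t4:  (P0=3, P1=0, P2=1, P3=4, P4=1, P5=2, P6=3, P7=1) → (P0=1, P1=0, P2=1, P3=4, P4=2, P5=2, P6=3, P7=0)
step 3: fire t1:  (P0=1, P1=0, P2=1, P3=4, P4=2, P5=2, P6=3, P7=0) → (P0=4, P1=0, P2=1, P3=7, P4=1, P5=4, P6=3, P7=0)

(P0=4, P1=0, P2=1, P3=7, P4=1, P5=4, P6=3, P7=0)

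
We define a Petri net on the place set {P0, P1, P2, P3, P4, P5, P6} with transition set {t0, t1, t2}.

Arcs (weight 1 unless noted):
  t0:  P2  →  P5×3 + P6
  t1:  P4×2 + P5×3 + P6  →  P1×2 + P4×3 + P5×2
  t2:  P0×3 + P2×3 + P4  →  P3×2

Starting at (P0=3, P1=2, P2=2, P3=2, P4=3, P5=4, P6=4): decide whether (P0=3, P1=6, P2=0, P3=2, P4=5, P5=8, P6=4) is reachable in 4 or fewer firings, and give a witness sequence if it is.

YES — reachable via ⟨t0, t0, t1, t1⟩ (4 firings)

step 1: fire t0:  (P0=3, P1=2, P2=2, P3=2, P4=3, P5=4, P6=4) → (P0=3, P1=2, P2=1, P3=2, P4=3, P5=7, P6=5)
step 2: fire t0:  (P0=3, P1=2, P2=1, P3=2, P4=3, P5=7, P6=5) → (P0=3, P1=2, P2=0, P3=2, P4=3, P5=10, P6=6)
step 3: fire t1:  (P0=3, P1=2, P2=0, P3=2, P4=3, P5=10, P6=6) → (P0=3, P1=4, P2=0, P3=2, P4=4, P5=9, P6=5)
step 4: fire t1:  (P0=3, P1=4, P2=0, P3=2, P4=4, P5=9, P6=5) → (P0=3, P1=6, P2=0, P3=2, P4=5, P5=8, P6=4)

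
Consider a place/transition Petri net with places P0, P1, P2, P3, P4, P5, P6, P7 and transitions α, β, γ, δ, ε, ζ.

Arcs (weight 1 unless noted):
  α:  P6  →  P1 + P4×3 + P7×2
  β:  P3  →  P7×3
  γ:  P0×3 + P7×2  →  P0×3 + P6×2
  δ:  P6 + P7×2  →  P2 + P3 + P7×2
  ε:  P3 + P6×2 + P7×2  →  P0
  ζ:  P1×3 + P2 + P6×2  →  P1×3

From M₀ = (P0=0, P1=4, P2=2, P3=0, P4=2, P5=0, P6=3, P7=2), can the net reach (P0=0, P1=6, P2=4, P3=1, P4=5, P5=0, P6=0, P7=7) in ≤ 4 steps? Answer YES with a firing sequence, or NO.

NO — not reachable within 4 firings

depth 0: 1 marking
depth 1: 4 markings reached so far
depth 2: 11 markings reached so far
depth 3: 18 markings reached so far
depth 4: 22 markings reached so far
target is not among the 22 markings reachable within 4 steps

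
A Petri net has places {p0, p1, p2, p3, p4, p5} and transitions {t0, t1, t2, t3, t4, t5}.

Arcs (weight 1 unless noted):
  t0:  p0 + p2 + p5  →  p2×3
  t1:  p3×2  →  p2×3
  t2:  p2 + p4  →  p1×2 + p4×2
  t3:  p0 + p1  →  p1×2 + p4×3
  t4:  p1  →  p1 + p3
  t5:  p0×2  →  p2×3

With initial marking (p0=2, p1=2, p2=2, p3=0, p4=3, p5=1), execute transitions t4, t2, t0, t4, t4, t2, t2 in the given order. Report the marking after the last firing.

step 1: fire t4:  (p0=2, p1=2, p2=2, p3=0, p4=3, p5=1) → (p0=2, p1=2, p2=2, p3=1, p4=3, p5=1)
step 2: fire t2:  (p0=2, p1=2, p2=2, p3=1, p4=3, p5=1) → (p0=2, p1=4, p2=1, p3=1, p4=4, p5=1)
step 3: fire t0:  (p0=2, p1=4, p2=1, p3=1, p4=4, p5=1) → (p0=1, p1=4, p2=3, p3=1, p4=4, p5=0)
step 4: fire t4:  (p0=1, p1=4, p2=3, p3=1, p4=4, p5=0) → (p0=1, p1=4, p2=3, p3=2, p4=4, p5=0)
step 5: fire t4:  (p0=1, p1=4, p2=3, p3=2, p4=4, p5=0) → (p0=1, p1=4, p2=3, p3=3, p4=4, p5=0)
step 6: fire t2:  (p0=1, p1=4, p2=3, p3=3, p4=4, p5=0) → (p0=1, p1=6, p2=2, p3=3, p4=5, p5=0)
step 7: fire t2:  (p0=1, p1=6, p2=2, p3=3, p4=5, p5=0) → (p0=1, p1=8, p2=1, p3=3, p4=6, p5=0)

(p0=1, p1=8, p2=1, p3=3, p4=6, p5=0)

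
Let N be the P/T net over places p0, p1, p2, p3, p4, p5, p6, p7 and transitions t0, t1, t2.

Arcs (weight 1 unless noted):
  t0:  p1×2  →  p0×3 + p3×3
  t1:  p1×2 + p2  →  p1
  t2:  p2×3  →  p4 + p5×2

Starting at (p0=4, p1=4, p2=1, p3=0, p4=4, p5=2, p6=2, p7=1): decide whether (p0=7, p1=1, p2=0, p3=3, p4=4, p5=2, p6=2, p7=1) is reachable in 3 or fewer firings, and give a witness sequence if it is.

YES — reachable via ⟨t0, t1⟩ (2 firings)

step 1: fire t0:  (p0=4, p1=4, p2=1, p3=0, p4=4, p5=2, p6=2, p7=1) → (p0=7, p1=2, p2=1, p3=3, p4=4, p5=2, p6=2, p7=1)
step 2: fire t1:  (p0=7, p1=2, p2=1, p3=3, p4=4, p5=2, p6=2, p7=1) → (p0=7, p1=1, p2=0, p3=3, p4=4, p5=2, p6=2, p7=1)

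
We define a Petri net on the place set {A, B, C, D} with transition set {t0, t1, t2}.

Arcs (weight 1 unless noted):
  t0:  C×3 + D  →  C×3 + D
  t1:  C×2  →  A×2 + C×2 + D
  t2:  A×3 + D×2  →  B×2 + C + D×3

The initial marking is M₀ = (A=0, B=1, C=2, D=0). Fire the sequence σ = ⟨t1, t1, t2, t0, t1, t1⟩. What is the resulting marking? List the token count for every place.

step 1: fire t1:  (A=0, B=1, C=2, D=0) → (A=2, B=1, C=2, D=1)
step 2: fire t1:  (A=2, B=1, C=2, D=1) → (A=4, B=1, C=2, D=2)
step 3: fire t2:  (A=4, B=1, C=2, D=2) → (A=1, B=3, C=3, D=3)
step 4: fire t0:  (A=1, B=3, C=3, D=3) → (A=1, B=3, C=3, D=3)
step 5: fire t1:  (A=1, B=3, C=3, D=3) → (A=3, B=3, C=3, D=4)
step 6: fire t1:  (A=3, B=3, C=3, D=4) → (A=5, B=3, C=3, D=5)

(A=5, B=3, C=3, D=5)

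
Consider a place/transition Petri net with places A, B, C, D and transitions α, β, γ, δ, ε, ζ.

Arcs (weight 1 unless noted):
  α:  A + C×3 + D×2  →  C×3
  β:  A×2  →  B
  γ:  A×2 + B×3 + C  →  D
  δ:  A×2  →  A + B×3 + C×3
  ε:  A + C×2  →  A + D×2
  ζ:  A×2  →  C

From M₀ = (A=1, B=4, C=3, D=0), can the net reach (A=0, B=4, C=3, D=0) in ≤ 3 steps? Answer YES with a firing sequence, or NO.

depth 0: 1 marking
depth 1: 2 markings reached so far
depth 2: 2 markings reached so far
(frontier empty at depth 2; search complete)
target is not among the 2 markings reachable within 3 steps

NO — not reachable within 3 firings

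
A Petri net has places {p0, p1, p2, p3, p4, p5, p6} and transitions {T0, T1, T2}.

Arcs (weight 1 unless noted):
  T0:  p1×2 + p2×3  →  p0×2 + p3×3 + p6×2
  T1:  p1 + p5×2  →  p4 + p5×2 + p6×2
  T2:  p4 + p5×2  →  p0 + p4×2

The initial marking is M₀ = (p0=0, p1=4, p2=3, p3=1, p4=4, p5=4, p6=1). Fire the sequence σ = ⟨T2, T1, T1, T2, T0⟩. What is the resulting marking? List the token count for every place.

(p0=4, p1=0, p2=0, p3=4, p4=8, p5=0, p6=7)

step 1: fire T2:  (p0=0, p1=4, p2=3, p3=1, p4=4, p5=4, p6=1) → (p0=1, p1=4, p2=3, p3=1, p4=5, p5=2, p6=1)
step 2: fire T1:  (p0=1, p1=4, p2=3, p3=1, p4=5, p5=2, p6=1) → (p0=1, p1=3, p2=3, p3=1, p4=6, p5=2, p6=3)
step 3: fire T1:  (p0=1, p1=3, p2=3, p3=1, p4=6, p5=2, p6=3) → (p0=1, p1=2, p2=3, p3=1, p4=7, p5=2, p6=5)
step 4: fire T2:  (p0=1, p1=2, p2=3, p3=1, p4=7, p5=2, p6=5) → (p0=2, p1=2, p2=3, p3=1, p4=8, p5=0, p6=5)
step 5: fire T0:  (p0=2, p1=2, p2=3, p3=1, p4=8, p5=0, p6=5) → (p0=4, p1=0, p2=0, p3=4, p4=8, p5=0, p6=7)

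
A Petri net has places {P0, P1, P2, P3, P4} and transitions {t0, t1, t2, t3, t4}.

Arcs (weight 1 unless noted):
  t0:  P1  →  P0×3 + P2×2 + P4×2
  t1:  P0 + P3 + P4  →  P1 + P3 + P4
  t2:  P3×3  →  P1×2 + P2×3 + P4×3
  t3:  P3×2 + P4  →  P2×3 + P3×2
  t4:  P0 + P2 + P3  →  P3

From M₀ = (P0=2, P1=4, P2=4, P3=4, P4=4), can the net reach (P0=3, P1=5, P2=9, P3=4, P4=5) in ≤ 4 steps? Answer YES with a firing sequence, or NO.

step 1: fire t0:  (P0=2, P1=4, P2=4, P3=4, P4=4) → (P0=5, P1=3, P2=6, P3=4, P4=6)
step 2: fire t1:  (P0=5, P1=3, P2=6, P3=4, P4=6) → (P0=4, P1=4, P2=6, P3=4, P4=6)
step 3: fire t1:  (P0=4, P1=4, P2=6, P3=4, P4=6) → (P0=3, P1=5, P2=6, P3=4, P4=6)
step 4: fire t3:  (P0=3, P1=5, P2=6, P3=4, P4=6) → (P0=3, P1=5, P2=9, P3=4, P4=5)

YES — reachable via ⟨t0, t1, t1, t3⟩ (4 firings)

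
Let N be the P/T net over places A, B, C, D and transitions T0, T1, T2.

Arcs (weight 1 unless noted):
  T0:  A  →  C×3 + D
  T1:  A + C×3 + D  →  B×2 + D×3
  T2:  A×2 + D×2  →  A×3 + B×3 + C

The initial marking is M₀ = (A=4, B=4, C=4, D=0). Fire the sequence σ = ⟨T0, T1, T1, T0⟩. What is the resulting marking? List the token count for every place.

(A=0, B=8, C=4, D=6)

step 1: fire T0:  (A=4, B=4, C=4, D=0) → (A=3, B=4, C=7, D=1)
step 2: fire T1:  (A=3, B=4, C=7, D=1) → (A=2, B=6, C=4, D=3)
step 3: fire T1:  (A=2, B=6, C=4, D=3) → (A=1, B=8, C=1, D=5)
step 4: fire T0:  (A=1, B=8, C=1, D=5) → (A=0, B=8, C=4, D=6)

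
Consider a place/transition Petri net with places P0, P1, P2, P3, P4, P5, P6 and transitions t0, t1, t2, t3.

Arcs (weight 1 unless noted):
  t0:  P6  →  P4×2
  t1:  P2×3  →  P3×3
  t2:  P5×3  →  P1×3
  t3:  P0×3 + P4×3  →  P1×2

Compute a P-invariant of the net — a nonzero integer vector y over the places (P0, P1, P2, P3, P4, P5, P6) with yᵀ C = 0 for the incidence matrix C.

y = (P0:0, P1:0, P2:1, P3:1, P4:0, P5:0, P6:0)

Incidence matrix C (rows=places, cols=transitions):
       t0   t1   t2   t3
   P0   0    0    0   -3
   P1   0    0    3    2
   P2   0   -3    0    0
   P3   0    3    0    0
   P4   2    0    0   -3
   P5   0    0   -3    0
   P6  -1    0    0    0

Candidate y = [0, 0, 1, 1, 0, 0, 0]; check y·C column-wise:
  col t0: 1·0 + 1·0 + 0·2 + 0·-1 = 0
  col t1: 1·-3 + 1·3 = 0
  col t2: 0·3 + 1·0 + 1·0 + 0·-3 = 0
  col t3: 0·-3 + 0·2 + 1·0 + 1·0 + 0·-3 = 0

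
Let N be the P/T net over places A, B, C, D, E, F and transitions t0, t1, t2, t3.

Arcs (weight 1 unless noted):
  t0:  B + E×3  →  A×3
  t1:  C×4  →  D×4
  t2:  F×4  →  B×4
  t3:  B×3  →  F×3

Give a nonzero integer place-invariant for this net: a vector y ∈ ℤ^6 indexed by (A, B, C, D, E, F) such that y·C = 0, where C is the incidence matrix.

y = (A:0, B:0, C:1, D:1, E:0, F:0)

Incidence matrix C (rows=places, cols=transitions):
       t0   t1   t2   t3
    A   3    0    0    0
    B  -1    0    4   -3
    C   0   -4    0    0
    D   0    4    0    0
    E  -3    0    0    0
    F   0    0   -4    3

Candidate y = [0, 0, 1, 1, 0, 0]; check y·C column-wise:
  col t0: 0·3 + 0·-1 + 1·0 + 1·0 + 0·-3 = 0
  col t1: 1·-4 + 1·4 = 0
  col t2: 0·4 + 1·0 + 1·0 + 0·-4 = 0
  col t3: 0·-3 + 1·0 + 1·0 + 0·3 = 0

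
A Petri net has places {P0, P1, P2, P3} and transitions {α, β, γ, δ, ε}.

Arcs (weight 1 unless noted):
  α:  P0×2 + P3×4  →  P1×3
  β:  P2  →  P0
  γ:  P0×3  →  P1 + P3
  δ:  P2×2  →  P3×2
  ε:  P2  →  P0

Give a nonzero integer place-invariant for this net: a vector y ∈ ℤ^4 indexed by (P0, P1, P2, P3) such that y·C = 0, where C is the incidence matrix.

Incidence matrix C (rows=places, cols=transitions):
        α    β    γ    δ    ε
   P0  -2    1   -3    0    1
   P1   3    0    1    0    0
   P2   0   -1    0   -2   -1
   P3  -4    0    1    2    0

Candidate y = [1, 2, 1, 1]; check y·C column-wise:
  col α: 1·-2 + 2·3 + 1·0 + 1·-4 = 0
  col β: 1·1 + 2·0 + 1·-1 + 1·0 = 0
  col γ: 1·-3 + 2·1 + 1·0 + 1·1 = 0
  col δ: 1·0 + 2·0 + 1·-2 + 1·2 = 0
  col ε: 1·1 + 2·0 + 1·-1 + 1·0 = 0

y = (P0:1, P1:2, P2:1, P3:1)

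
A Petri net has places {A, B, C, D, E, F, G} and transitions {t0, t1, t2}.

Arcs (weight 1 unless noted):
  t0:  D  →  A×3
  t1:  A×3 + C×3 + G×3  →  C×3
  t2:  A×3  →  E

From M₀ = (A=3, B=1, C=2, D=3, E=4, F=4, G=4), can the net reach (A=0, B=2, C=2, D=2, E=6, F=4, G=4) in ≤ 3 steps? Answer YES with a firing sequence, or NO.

NO — not reachable within 3 firings

depth 0: 1 marking
depth 1: 3 markings reached so far
depth 2: 5 markings reached so far
depth 3: 8 markings reached so far
target is not among the 8 markings reachable within 3 steps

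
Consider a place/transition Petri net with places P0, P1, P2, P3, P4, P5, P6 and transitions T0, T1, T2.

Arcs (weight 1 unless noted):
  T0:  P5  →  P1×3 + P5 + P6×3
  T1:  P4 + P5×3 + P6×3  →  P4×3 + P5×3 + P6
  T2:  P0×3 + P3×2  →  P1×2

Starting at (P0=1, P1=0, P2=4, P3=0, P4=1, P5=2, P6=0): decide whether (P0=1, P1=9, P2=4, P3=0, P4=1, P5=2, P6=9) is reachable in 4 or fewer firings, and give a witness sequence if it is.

YES — reachable via ⟨T0, T0, T0⟩ (3 firings)

step 1: fire T0:  (P0=1, P1=0, P2=4, P3=0, P4=1, P5=2, P6=0) → (P0=1, P1=3, P2=4, P3=0, P4=1, P5=2, P6=3)
step 2: fire T0:  (P0=1, P1=3, P2=4, P3=0, P4=1, P5=2, P6=3) → (P0=1, P1=6, P2=4, P3=0, P4=1, P5=2, P6=6)
step 3: fire T0:  (P0=1, P1=6, P2=4, P3=0, P4=1, P5=2, P6=6) → (P0=1, P1=9, P2=4, P3=0, P4=1, P5=2, P6=9)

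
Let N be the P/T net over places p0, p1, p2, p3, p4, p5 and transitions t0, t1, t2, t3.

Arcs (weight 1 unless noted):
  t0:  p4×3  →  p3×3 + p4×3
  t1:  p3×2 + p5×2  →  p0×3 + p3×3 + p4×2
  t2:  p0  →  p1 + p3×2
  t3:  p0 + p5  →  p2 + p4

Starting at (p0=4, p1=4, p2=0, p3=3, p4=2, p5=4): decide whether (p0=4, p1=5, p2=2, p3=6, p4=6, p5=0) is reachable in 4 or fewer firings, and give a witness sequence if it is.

YES — reachable via ⟨t1, t2, t3, t3⟩ (4 firings)

step 1: fire t1:  (p0=4, p1=4, p2=0, p3=3, p4=2, p5=4) → (p0=7, p1=4, p2=0, p3=4, p4=4, p5=2)
step 2: fire t2:  (p0=7, p1=4, p2=0, p3=4, p4=4, p5=2) → (p0=6, p1=5, p2=0, p3=6, p4=4, p5=2)
step 3: fire t3:  (p0=6, p1=5, p2=0, p3=6, p4=4, p5=2) → (p0=5, p1=5, p2=1, p3=6, p4=5, p5=1)
step 4: fire t3:  (p0=5, p1=5, p2=1, p3=6, p4=5, p5=1) → (p0=4, p1=5, p2=2, p3=6, p4=6, p5=0)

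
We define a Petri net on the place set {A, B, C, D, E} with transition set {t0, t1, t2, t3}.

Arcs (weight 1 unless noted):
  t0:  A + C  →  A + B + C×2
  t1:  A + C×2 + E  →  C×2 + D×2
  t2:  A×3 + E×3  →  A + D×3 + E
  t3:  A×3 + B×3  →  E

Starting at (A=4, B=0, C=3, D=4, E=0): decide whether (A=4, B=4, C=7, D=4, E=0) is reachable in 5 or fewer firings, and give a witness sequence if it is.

YES — reachable via ⟨t0, t0, t0, t0⟩ (4 firings)

step 1: fire t0:  (A=4, B=0, C=3, D=4, E=0) → (A=4, B=1, C=4, D=4, E=0)
step 2: fire t0:  (A=4, B=1, C=4, D=4, E=0) → (A=4, B=2, C=5, D=4, E=0)
step 3: fire t0:  (A=4, B=2, C=5, D=4, E=0) → (A=4, B=3, C=6, D=4, E=0)
step 4: fire t0:  (A=4, B=3, C=6, D=4, E=0) → (A=4, B=4, C=7, D=4, E=0)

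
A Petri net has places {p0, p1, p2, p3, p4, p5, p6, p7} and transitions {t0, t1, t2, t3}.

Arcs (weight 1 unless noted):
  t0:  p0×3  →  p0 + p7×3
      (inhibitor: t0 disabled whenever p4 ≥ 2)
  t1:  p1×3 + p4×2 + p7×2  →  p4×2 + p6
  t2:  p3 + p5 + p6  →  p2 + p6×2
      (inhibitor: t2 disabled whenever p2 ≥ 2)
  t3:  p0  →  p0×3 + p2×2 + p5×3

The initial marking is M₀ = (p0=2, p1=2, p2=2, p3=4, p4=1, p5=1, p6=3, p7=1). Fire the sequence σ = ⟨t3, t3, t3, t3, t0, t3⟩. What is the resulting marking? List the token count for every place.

(p0=10, p1=2, p2=12, p3=4, p4=1, p5=16, p6=3, p7=4)

step 1: fire t3:  (p0=2, p1=2, p2=2, p3=4, p4=1, p5=1, p6=3, p7=1) → (p0=4, p1=2, p2=4, p3=4, p4=1, p5=4, p6=3, p7=1)
step 2: fire t3:  (p0=4, p1=2, p2=4, p3=4, p4=1, p5=4, p6=3, p7=1) → (p0=6, p1=2, p2=6, p3=4, p4=1, p5=7, p6=3, p7=1)
step 3: fire t3:  (p0=6, p1=2, p2=6, p3=4, p4=1, p5=7, p6=3, p7=1) → (p0=8, p1=2, p2=8, p3=4, p4=1, p5=10, p6=3, p7=1)
step 4: fire t3:  (p0=8, p1=2, p2=8, p3=4, p4=1, p5=10, p6=3, p7=1) → (p0=10, p1=2, p2=10, p3=4, p4=1, p5=13, p6=3, p7=1)
step 5: fire t0:  (p0=10, p1=2, p2=10, p3=4, p4=1, p5=13, p6=3, p7=1) → (p0=8, p1=2, p2=10, p3=4, p4=1, p5=13, p6=3, p7=4)
step 6: fire t3:  (p0=8, p1=2, p2=10, p3=4, p4=1, p5=13, p6=3, p7=4) → (p0=10, p1=2, p2=12, p3=4, p4=1, p5=16, p6=3, p7=4)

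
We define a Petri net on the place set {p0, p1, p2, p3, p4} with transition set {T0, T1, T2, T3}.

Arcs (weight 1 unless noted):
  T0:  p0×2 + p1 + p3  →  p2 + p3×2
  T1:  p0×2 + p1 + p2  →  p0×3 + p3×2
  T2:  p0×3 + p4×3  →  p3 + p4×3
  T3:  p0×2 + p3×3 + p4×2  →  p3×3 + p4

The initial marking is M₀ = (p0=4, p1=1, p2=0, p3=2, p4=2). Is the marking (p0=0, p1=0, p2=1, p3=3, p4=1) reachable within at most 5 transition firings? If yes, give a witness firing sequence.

YES — reachable via ⟨T0, T3⟩ (2 firings)

step 1: fire T0:  (p0=4, p1=1, p2=0, p3=2, p4=2) → (p0=2, p1=0, p2=1, p3=3, p4=2)
step 2: fire T3:  (p0=2, p1=0, p2=1, p3=3, p4=2) → (p0=0, p1=0, p2=1, p3=3, p4=1)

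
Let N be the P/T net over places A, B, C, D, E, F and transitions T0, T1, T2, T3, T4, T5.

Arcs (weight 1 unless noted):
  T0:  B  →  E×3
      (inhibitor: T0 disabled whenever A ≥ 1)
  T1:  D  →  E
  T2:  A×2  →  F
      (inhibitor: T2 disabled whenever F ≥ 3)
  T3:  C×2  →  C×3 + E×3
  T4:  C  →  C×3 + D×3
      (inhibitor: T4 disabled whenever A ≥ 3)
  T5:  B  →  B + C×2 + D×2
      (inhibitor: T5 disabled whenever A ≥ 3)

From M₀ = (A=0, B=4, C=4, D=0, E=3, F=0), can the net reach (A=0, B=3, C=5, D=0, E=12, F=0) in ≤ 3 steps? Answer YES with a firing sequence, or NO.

depth 0: 1 marking
depth 1: 5 markings reached so far
depth 2: 17 markings reached so far
depth 3: 46 markings reached so far
target is not among the 46 markings reachable within 3 steps

NO — not reachable within 3 firings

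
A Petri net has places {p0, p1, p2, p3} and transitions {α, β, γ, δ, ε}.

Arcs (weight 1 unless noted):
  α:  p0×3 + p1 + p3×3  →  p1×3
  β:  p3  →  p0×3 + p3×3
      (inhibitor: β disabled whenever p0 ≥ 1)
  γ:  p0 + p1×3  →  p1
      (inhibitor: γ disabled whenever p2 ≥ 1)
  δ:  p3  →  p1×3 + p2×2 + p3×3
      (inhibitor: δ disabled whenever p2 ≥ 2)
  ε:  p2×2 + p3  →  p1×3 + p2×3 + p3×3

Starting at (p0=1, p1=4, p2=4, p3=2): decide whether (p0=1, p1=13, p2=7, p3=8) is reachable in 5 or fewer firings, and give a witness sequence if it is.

step 1: fire ε:  (p0=1, p1=4, p2=4, p3=2) → (p0=1, p1=7, p2=5, p3=4)
step 2: fire ε:  (p0=1, p1=7, p2=5, p3=4) → (p0=1, p1=10, p2=6, p3=6)
step 3: fire ε:  (p0=1, p1=10, p2=6, p3=6) → (p0=1, p1=13, p2=7, p3=8)

YES — reachable via ⟨ε, ε, ε⟩ (3 firings)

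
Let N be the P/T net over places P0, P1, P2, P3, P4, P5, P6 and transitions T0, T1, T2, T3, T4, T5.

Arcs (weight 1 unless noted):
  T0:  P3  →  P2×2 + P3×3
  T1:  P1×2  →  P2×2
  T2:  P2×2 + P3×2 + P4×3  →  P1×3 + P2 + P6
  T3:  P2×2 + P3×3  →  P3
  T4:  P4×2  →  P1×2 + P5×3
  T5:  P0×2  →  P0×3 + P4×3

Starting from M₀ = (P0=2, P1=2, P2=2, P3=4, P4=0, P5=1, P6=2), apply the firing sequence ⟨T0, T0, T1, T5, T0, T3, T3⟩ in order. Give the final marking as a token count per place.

step 1: fire T0:  (P0=2, P1=2, P2=2, P3=4, P4=0, P5=1, P6=2) → (P0=2, P1=2, P2=4, P3=6, P4=0, P5=1, P6=2)
step 2: fire T0:  (P0=2, P1=2, P2=4, P3=6, P4=0, P5=1, P6=2) → (P0=2, P1=2, P2=6, P3=8, P4=0, P5=1, P6=2)
step 3: fire T1:  (P0=2, P1=2, P2=6, P3=8, P4=0, P5=1, P6=2) → (P0=2, P1=0, P2=8, P3=8, P4=0, P5=1, P6=2)
step 4: fire T5:  (P0=2, P1=0, P2=8, P3=8, P4=0, P5=1, P6=2) → (P0=3, P1=0, P2=8, P3=8, P4=3, P5=1, P6=2)
step 5: fire T0:  (P0=3, P1=0, P2=8, P3=8, P4=3, P5=1, P6=2) → (P0=3, P1=0, P2=10, P3=10, P4=3, P5=1, P6=2)
step 6: fire T3:  (P0=3, P1=0, P2=10, P3=10, P4=3, P5=1, P6=2) → (P0=3, P1=0, P2=8, P3=8, P4=3, P5=1, P6=2)
step 7: fire T3:  (P0=3, P1=0, P2=8, P3=8, P4=3, P5=1, P6=2) → (P0=3, P1=0, P2=6, P3=6, P4=3, P5=1, P6=2)

(P0=3, P1=0, P2=6, P3=6, P4=3, P5=1, P6=2)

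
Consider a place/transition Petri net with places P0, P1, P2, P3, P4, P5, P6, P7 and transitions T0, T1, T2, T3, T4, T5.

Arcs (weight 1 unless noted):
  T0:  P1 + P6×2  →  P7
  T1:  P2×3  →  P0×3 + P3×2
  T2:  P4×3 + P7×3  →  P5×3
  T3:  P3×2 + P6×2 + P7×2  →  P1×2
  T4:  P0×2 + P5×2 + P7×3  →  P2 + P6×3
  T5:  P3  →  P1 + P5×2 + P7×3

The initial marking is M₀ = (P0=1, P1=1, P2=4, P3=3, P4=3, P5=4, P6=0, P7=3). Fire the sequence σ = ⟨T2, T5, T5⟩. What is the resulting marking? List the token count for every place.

step 1: fire T2:  (P0=1, P1=1, P2=4, P3=3, P4=3, P5=4, P6=0, P7=3) → (P0=1, P1=1, P2=4, P3=3, P4=0, P5=7, P6=0, P7=0)
step 2: fire T5:  (P0=1, P1=1, P2=4, P3=3, P4=0, P5=7, P6=0, P7=0) → (P0=1, P1=2, P2=4, P3=2, P4=0, P5=9, P6=0, P7=3)
step 3: fire T5:  (P0=1, P1=2, P2=4, P3=2, P4=0, P5=9, P6=0, P7=3) → (P0=1, P1=3, P2=4, P3=1, P4=0, P5=11, P6=0, P7=6)

(P0=1, P1=3, P2=4, P3=1, P4=0, P5=11, P6=0, P7=6)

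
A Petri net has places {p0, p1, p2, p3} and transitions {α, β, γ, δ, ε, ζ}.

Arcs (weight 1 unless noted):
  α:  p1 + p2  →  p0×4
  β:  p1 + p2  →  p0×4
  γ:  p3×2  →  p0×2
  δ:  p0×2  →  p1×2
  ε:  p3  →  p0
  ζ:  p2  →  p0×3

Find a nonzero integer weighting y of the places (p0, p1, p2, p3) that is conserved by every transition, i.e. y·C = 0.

Incidence matrix C (rows=places, cols=transitions):
        α    β    γ    δ    ε    ζ
   p0   4    4    2   -2    1    3
   p1  -1   -1    0    2    0    0
   p2  -1   -1    0    0    0   -1
   p3   0    0   -2    0   -1    0

Candidate y = [1, 1, 3, 1]; check y·C column-wise:
  col α: 1·4 + 1·-1 + 3·-1 + 1·0 = 0
  col β: 1·4 + 1·-1 + 3·-1 + 1·0 = 0
  col γ: 1·2 + 1·0 + 3·0 + 1·-2 = 0
  col δ: 1·-2 + 1·2 + 3·0 + 1·0 = 0
  col ε: 1·1 + 1·0 + 3·0 + 1·-1 = 0
  col ζ: 1·3 + 1·0 + 3·-1 + 1·0 = 0

y = (p0:1, p1:1, p2:3, p3:1)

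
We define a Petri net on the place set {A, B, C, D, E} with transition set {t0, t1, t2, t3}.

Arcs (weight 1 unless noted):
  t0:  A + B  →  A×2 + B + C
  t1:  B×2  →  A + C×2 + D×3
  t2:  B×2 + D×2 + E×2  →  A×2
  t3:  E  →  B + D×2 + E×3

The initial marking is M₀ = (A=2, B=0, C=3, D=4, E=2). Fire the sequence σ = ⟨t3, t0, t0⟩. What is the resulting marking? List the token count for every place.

(A=4, B=1, C=5, D=6, E=4)

step 1: fire t3:  (A=2, B=0, C=3, D=4, E=2) → (A=2, B=1, C=3, D=6, E=4)
step 2: fire t0:  (A=2, B=1, C=3, D=6, E=4) → (A=3, B=1, C=4, D=6, E=4)
step 3: fire t0:  (A=3, B=1, C=4, D=6, E=4) → (A=4, B=1, C=5, D=6, E=4)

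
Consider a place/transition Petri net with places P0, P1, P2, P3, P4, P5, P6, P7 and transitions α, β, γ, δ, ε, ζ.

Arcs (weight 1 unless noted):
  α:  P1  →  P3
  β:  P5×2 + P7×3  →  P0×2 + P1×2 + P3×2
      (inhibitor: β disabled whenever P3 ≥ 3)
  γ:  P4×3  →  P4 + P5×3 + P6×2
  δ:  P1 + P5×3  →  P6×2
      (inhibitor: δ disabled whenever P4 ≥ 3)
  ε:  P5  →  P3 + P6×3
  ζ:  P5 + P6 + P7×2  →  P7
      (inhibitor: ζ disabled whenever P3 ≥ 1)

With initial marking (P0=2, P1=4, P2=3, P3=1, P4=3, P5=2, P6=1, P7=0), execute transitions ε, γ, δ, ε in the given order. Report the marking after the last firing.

(P0=2, P1=3, P2=3, P3=3, P4=1, P5=0, P6=11, P7=0)

step 1: fire ε:  (P0=2, P1=4, P2=3, P3=1, P4=3, P5=2, P6=1, P7=0) → (P0=2, P1=4, P2=3, P3=2, P4=3, P5=1, P6=4, P7=0)
step 2: fire γ:  (P0=2, P1=4, P2=3, P3=2, P4=3, P5=1, P6=4, P7=0) → (P0=2, P1=4, P2=3, P3=2, P4=1, P5=4, P6=6, P7=0)
step 3: fire δ:  (P0=2, P1=4, P2=3, P3=2, P4=1, P5=4, P6=6, P7=0) → (P0=2, P1=3, P2=3, P3=2, P4=1, P5=1, P6=8, P7=0)
step 4: fire ε:  (P0=2, P1=3, P2=3, P3=2, P4=1, P5=1, P6=8, P7=0) → (P0=2, P1=3, P2=3, P3=3, P4=1, P5=0, P6=11, P7=0)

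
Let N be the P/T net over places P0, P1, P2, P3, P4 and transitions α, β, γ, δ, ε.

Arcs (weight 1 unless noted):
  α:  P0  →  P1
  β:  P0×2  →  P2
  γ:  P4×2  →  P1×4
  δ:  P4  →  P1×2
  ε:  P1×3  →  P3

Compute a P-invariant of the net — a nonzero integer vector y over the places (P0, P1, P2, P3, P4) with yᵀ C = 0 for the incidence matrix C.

Incidence matrix C (rows=places, cols=transitions):
        α    β    γ    δ    ε
   P0  -1   -2    0    0    0
   P1   1    0    4    2   -3
   P2   0    1    0    0    0
   P3   0    0    0    0    1
   P4   0    0   -2   -1    0

Candidate y = [1, 1, 2, 3, 2]; check y·C column-wise:
  col α: 1·-1 + 1·1 + 2·0 + 3·0 + 2·0 = 0
  col β: 1·-2 + 1·0 + 2·1 + 3·0 + 2·0 = 0
  col γ: 1·0 + 1·4 + 2·0 + 3·0 + 2·-2 = 0
  col δ: 1·0 + 1·2 + 2·0 + 3·0 + 2·-1 = 0
  col ε: 1·0 + 1·-3 + 2·0 + 3·1 + 2·0 = 0

y = (P0:1, P1:1, P2:2, P3:3, P4:2)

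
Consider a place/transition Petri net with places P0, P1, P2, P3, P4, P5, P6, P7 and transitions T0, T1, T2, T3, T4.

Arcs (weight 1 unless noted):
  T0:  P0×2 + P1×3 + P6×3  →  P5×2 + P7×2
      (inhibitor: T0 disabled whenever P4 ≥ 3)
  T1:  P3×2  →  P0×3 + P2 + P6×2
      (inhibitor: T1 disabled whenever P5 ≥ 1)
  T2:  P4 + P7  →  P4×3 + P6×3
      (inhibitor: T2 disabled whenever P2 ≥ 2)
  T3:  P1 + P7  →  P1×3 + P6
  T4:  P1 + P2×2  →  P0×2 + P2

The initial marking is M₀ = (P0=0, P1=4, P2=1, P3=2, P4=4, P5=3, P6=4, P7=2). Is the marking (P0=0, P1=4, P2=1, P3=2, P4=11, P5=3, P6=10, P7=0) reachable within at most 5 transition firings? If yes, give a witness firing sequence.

NO — not reachable within 5 firings

depth 0: 1 marking
depth 1: 3 markings reached so far
depth 2: 6 markings reached so far
depth 3: 6 markings reached so far
(frontier empty at depth 3; search complete)
target is not among the 6 markings reachable within 5 steps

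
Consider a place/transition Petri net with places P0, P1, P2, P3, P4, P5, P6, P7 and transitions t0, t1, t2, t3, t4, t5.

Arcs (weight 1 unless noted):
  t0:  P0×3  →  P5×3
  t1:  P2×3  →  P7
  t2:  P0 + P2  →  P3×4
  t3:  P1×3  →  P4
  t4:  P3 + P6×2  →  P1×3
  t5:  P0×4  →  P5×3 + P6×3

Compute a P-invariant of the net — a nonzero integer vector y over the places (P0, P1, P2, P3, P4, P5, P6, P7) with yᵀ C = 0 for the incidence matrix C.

Incidence matrix C (rows=places, cols=transitions):
       t0   t1   t2   t3   t4   t5
   P0  -3    0   -1    0    0   -4
   P1   0    0    0   -3    3    0
   P2   0   -3   -1    0    0    0
   P3   0    0    4    0   -1    0
   P4   0    0    0    1    0    0
   P5   3    0    0    0    0    3
   P6   0    0    0    0   -2    3
   P7   0    1    0    0    0    0

Candidate y = [36, 11, 0, 9, 33, 36, 12, 0]; check y·C column-wise:
  col t0: 36·-3 + 11·0 + 9·0 + 33·0 + 36·3 + 12·0 = 0
  col t1: 36·0 + 11·0 + 0·-3 + 9·0 + 33·0 + 36·0 + 12·0 + 0·1 = 0
  col t2: 36·-1 + 11·0 + 0·-1 + 9·4 + 33·0 + 36·0 + 12·0 = 0
  col t3: 36·0 + 11·-3 + 9·0 + 33·1 + 36·0 + 12·0 = 0
  col t4: 36·0 + 11·3 + 9·-1 + 33·0 + 36·0 + 12·-2 = 0
  col t5: 36·-4 + 11·0 + 9·0 + 33·0 + 36·3 + 12·3 = 0

y = (P0:36, P1:11, P2:0, P3:9, P4:33, P5:36, P6:12, P7:0)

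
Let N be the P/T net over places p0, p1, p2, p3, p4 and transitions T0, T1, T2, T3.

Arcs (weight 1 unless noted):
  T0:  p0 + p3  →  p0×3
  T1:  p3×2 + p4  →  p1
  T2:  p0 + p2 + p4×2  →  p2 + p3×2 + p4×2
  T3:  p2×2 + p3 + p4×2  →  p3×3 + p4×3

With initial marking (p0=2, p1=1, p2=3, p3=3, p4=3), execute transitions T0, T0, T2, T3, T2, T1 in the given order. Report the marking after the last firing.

step 1: fire T0:  (p0=2, p1=1, p2=3, p3=3, p4=3) → (p0=4, p1=1, p2=3, p3=2, p4=3)
step 2: fire T0:  (p0=4, p1=1, p2=3, p3=2, p4=3) → (p0=6, p1=1, p2=3, p3=1, p4=3)
step 3: fire T2:  (p0=6, p1=1, p2=3, p3=1, p4=3) → (p0=5, p1=1, p2=3, p3=3, p4=3)
step 4: fire T3:  (p0=5, p1=1, p2=3, p3=3, p4=3) → (p0=5, p1=1, p2=1, p3=5, p4=4)
step 5: fire T2:  (p0=5, p1=1, p2=1, p3=5, p4=4) → (p0=4, p1=1, p2=1, p3=7, p4=4)
step 6: fire T1:  (p0=4, p1=1, p2=1, p3=7, p4=4) → (p0=4, p1=2, p2=1, p3=5, p4=3)

(p0=4, p1=2, p2=1, p3=5, p4=3)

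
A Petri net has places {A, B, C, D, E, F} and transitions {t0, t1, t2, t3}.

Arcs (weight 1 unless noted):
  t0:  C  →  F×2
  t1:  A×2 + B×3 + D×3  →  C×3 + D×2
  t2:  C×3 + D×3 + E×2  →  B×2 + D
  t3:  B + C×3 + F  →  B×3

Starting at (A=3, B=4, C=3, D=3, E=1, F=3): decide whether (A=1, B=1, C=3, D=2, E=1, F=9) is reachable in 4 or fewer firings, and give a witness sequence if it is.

step 1: fire t0:  (A=3, B=4, C=3, D=3, E=1, F=3) → (A=3, B=4, C=2, D=3, E=1, F=5)
step 2: fire t0:  (A=3, B=4, C=2, D=3, E=1, F=5) → (A=3, B=4, C=1, D=3, E=1, F=7)
step 3: fire t0:  (A=3, B=4, C=1, D=3, E=1, F=7) → (A=3, B=4, C=0, D=3, E=1, F=9)
step 4: fire t1:  (A=3, B=4, C=0, D=3, E=1, F=9) → (A=1, B=1, C=3, D=2, E=1, F=9)

YES — reachable via ⟨t0, t0, t0, t1⟩ (4 firings)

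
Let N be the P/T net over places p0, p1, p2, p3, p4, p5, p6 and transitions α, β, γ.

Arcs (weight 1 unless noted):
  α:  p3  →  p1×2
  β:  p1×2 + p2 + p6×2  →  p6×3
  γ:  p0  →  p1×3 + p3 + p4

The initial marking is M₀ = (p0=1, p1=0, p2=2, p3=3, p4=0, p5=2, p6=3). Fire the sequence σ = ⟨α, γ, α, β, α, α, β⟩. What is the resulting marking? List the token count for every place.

(p0=0, p1=7, p2=0, p3=0, p4=1, p5=2, p6=5)

step 1: fire α:  (p0=1, p1=0, p2=2, p3=3, p4=0, p5=2, p6=3) → (p0=1, p1=2, p2=2, p3=2, p4=0, p5=2, p6=3)
step 2: fire γ:  (p0=1, p1=2, p2=2, p3=2, p4=0, p5=2, p6=3) → (p0=0, p1=5, p2=2, p3=3, p4=1, p5=2, p6=3)
step 3: fire α:  (p0=0, p1=5, p2=2, p3=3, p4=1, p5=2, p6=3) → (p0=0, p1=7, p2=2, p3=2, p4=1, p5=2, p6=3)
step 4: fire β:  (p0=0, p1=7, p2=2, p3=2, p4=1, p5=2, p6=3) → (p0=0, p1=5, p2=1, p3=2, p4=1, p5=2, p6=4)
step 5: fire α:  (p0=0, p1=5, p2=1, p3=2, p4=1, p5=2, p6=4) → (p0=0, p1=7, p2=1, p3=1, p4=1, p5=2, p6=4)
step 6: fire α:  (p0=0, p1=7, p2=1, p3=1, p4=1, p5=2, p6=4) → (p0=0, p1=9, p2=1, p3=0, p4=1, p5=2, p6=4)
step 7: fire β:  (p0=0, p1=9, p2=1, p3=0, p4=1, p5=2, p6=4) → (p0=0, p1=7, p2=0, p3=0, p4=1, p5=2, p6=5)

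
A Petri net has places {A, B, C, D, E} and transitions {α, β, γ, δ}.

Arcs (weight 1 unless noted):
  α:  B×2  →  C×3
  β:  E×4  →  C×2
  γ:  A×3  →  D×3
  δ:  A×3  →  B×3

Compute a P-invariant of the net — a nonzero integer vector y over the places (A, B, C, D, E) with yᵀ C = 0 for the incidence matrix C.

Incidence matrix C (rows=places, cols=transitions):
        α    β    γ    δ
    A   0    0   -3   -3
    B  -2    0    0    3
    C   3    2    0    0
    D   0    0    3    0
    E   0   -4    0    0

Candidate y = [3, 3, 2, 3, 1]; check y·C column-wise:
  col α: 3·0 + 3·-2 + 2·3 + 3·0 + 1·0 = 0
  col β: 3·0 + 3·0 + 2·2 + 3·0 + 1·-4 = 0
  col γ: 3·-3 + 3·0 + 2·0 + 3·3 + 1·0 = 0
  col δ: 3·-3 + 3·3 + 2·0 + 3·0 + 1·0 = 0

y = (A:3, B:3, C:2, D:3, E:1)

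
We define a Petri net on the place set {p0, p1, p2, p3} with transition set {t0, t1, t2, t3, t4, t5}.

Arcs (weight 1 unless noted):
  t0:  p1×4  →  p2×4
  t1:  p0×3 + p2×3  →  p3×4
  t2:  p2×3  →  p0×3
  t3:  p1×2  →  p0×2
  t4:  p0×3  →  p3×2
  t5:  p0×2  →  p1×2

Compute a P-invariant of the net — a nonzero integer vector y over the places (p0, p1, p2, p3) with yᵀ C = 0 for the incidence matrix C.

Incidence matrix C (rows=places, cols=transitions):
       t0   t1   t2   t3   t4   t5
   p0   0   -3    3    2   -3   -2
   p1  -4    0    0   -2    0    2
   p2   4   -3   -3    0    0    0
   p3   0    4    0    0    2    0

Candidate y = [2, 2, 2, 3]; check y·C column-wise:
  col t0: 2·0 + 2·-4 + 2·4 + 3·0 = 0
  col t1: 2·-3 + 2·0 + 2·-3 + 3·4 = 0
  col t2: 2·3 + 2·0 + 2·-3 + 3·0 = 0
  col t3: 2·2 + 2·-2 + 2·0 + 3·0 = 0
  col t4: 2·-3 + 2·0 + 2·0 + 3·2 = 0
  col t5: 2·-2 + 2·2 + 2·0 + 3·0 = 0

y = (p0:2, p1:2, p2:2, p3:3)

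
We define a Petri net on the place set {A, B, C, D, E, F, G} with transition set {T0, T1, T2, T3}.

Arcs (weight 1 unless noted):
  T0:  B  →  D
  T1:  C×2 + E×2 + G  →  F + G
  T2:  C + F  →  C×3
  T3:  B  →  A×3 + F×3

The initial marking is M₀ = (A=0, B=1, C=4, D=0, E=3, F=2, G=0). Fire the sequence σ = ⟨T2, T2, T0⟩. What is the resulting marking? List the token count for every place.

step 1: fire T2:  (A=0, B=1, C=4, D=0, E=3, F=2, G=0) → (A=0, B=1, C=6, D=0, E=3, F=1, G=0)
step 2: fire T2:  (A=0, B=1, C=6, D=0, E=3, F=1, G=0) → (A=0, B=1, C=8, D=0, E=3, F=0, G=0)
step 3: fire T0:  (A=0, B=1, C=8, D=0, E=3, F=0, G=0) → (A=0, B=0, C=8, D=1, E=3, F=0, G=0)

(A=0, B=0, C=8, D=1, E=3, F=0, G=0)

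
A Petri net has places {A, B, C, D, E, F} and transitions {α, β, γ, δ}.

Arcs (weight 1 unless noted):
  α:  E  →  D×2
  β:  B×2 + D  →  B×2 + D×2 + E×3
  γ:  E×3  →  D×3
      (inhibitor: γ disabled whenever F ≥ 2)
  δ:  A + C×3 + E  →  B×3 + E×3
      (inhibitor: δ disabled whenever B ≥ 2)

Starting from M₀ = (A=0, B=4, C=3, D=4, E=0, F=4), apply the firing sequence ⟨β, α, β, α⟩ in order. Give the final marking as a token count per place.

(A=0, B=4, C=3, D=10, E=4, F=4)

step 1: fire β:  (A=0, B=4, C=3, D=4, E=0, F=4) → (A=0, B=4, C=3, D=5, E=3, F=4)
step 2: fire α:  (A=0, B=4, C=3, D=5, E=3, F=4) → (A=0, B=4, C=3, D=7, E=2, F=4)
step 3: fire β:  (A=0, B=4, C=3, D=7, E=2, F=4) → (A=0, B=4, C=3, D=8, E=5, F=4)
step 4: fire α:  (A=0, B=4, C=3, D=8, E=5, F=4) → (A=0, B=4, C=3, D=10, E=4, F=4)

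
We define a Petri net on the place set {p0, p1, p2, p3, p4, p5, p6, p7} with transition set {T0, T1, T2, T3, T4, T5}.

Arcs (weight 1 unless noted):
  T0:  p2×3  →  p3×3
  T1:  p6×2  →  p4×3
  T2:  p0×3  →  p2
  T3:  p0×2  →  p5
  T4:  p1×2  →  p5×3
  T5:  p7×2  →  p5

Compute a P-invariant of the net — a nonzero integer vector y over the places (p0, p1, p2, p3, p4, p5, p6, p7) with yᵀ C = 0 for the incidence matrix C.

Incidence matrix C (rows=places, cols=transitions):
       T0   T1   T2   T3   T4   T5
   p0   0    0   -3   -2    0    0
   p1   0    0    0    0   -2    0
   p2  -3    0    1    0    0    0
   p3   3    0    0    0    0    0
   p4   0    3    0    0    0    0
   p5   0    0    0    1    3    1
   p6   0   -2    0    0    0    0
   p7   0    0    0    0    0   -2

Candidate y = [0, 0, 0, 0, 2, 0, 3, 0]; check y·C column-wise:
  col T0: 0·-3 + 0·3 + 2·0 + 3·0 = 0
  col T1: 2·3 + 3·-2 = 0
  col T2: 0·-3 + 0·1 + 2·0 + 3·0 = 0
  col T3: 0·-2 + 2·0 + 0·1 + 3·0 = 0
  col T4: 0·-2 + 2·0 + 0·3 + 3·0 = 0
  col T5: 2·0 + 0·1 + 3·0 + 0·-2 = 0

y = (p0:0, p1:0, p2:0, p3:0, p4:2, p5:0, p6:3, p7:0)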